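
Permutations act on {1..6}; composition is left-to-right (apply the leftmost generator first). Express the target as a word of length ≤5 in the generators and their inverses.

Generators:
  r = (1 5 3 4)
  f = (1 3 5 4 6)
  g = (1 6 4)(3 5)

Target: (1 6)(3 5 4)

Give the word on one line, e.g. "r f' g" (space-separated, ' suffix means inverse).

  after r': (1 4 3 5)
  after g: (4 5 6)
  after g: (1 6)(3 5 4)

r' g g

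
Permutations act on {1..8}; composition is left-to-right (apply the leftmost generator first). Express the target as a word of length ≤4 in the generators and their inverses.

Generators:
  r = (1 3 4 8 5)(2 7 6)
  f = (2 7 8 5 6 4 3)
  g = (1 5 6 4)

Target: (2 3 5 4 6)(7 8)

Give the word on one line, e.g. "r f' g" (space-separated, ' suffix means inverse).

g r f' f'

  after g: (1 5 6 4)
  after r: (2 7 6 8 5)(3 4)
  after f': (3 6 7 5)
  after f': (2 3 5 4 6)(7 8)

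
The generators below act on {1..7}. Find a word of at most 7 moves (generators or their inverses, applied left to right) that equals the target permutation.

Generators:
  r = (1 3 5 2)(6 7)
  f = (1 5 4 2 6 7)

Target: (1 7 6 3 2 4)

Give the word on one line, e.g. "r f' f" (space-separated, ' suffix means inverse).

f' r' f' r f'

  after f': (1 7 6 2 4 5)
  after r': (1 6 5 2 4 3)
  after f': (1 2 5 4 3 7 6)
  after r: (3 6)(4 5)
  after f': (1 7 6 3 2 4)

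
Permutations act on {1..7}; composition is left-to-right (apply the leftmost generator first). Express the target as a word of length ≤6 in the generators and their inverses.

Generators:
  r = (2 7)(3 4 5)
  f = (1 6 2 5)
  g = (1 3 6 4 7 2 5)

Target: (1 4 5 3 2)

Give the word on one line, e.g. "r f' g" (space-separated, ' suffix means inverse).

f f r g' f

  after f: (1 6 2 5)
  after f: (1 2)(5 6)
  after r: (1 7 2)(3 4 5 6)
  after g': (1 4 2 5 3 6)
  after f: (1 4 5 3 2)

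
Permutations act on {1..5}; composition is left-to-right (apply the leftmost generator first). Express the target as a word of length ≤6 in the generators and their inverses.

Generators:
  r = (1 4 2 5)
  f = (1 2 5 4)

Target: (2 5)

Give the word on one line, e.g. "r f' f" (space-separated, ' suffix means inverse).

  after f': (1 4 5 2)
  after f': (1 5)(2 4)
  after r: (4 5)
  after f': (1 4 2)
  after r': (2 5)

f' f' r f' r'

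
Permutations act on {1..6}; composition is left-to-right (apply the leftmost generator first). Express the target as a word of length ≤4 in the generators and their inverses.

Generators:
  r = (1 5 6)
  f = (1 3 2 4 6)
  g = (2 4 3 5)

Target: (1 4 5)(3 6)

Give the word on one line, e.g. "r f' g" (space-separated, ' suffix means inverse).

r' g f' r

  after r': (1 6 5)
  after g: (1 6 2 4 3 5)
  after f': (1 4)(3 5 6)
  after r: (1 4 5)(3 6)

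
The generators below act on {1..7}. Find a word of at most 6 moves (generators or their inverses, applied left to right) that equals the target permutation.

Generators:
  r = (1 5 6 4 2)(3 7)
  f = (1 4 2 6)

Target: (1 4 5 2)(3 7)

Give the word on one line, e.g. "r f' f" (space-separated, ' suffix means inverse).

  after r: (1 5 6 4 2)(3 7)
  after r: (1 6 2 5 4)
  after f': (1 2 5)(4 6)
  after r': (1 4 5 2)(3 7)

r r f' r'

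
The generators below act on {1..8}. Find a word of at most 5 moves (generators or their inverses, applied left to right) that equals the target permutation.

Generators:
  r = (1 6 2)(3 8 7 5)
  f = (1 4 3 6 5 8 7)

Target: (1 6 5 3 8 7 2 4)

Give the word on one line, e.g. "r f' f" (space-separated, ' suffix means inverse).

  after f': (1 7 8 5 6 3 4)
  after f': (1 8 6 4 7 5 3)
  after f': (1 5 4 8 3 7 6)
  after r: (1 3 5 4 7 2)
  after f: (1 6 5 3 8 7 2 4)

f' f' f' r f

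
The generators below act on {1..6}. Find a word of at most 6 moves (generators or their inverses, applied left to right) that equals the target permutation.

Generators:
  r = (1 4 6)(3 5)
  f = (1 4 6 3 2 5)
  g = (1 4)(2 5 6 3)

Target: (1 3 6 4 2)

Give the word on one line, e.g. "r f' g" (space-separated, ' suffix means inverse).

  after r: (1 4 6)(3 5)
  after f: (1 6 4 3)(2 5)
  after g: (1 3 4 2 6)
  after r': (1 5 3)(2 4)
  after r': (1 3 6 4 2)

r f g r' r'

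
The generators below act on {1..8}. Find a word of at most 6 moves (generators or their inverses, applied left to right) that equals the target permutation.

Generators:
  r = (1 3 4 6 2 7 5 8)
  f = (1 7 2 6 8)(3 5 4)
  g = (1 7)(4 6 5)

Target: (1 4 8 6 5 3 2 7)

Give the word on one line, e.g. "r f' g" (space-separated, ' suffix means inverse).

r f' r' f g

  after r: (1 3 4 6 2 7 5 8)
  after f': (1 4 2)(3 5 6 7)
  after r': (1 3 7)(2 8 5 4 6)
  after f: (1 5 3 2)(4 8)
  after g: (1 4 8 6 5 3 2 7)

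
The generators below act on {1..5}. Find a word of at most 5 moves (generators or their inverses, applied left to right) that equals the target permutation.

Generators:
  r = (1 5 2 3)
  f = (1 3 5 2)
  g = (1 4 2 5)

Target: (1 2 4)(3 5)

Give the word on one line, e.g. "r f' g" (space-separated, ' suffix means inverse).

  after r': (1 3 2 5)
  after f': (2 3 5)
  after f': (1 2)
  after f': (1 5 3)
  after g': (1 2 4)(3 5)

r' f' f' f' g'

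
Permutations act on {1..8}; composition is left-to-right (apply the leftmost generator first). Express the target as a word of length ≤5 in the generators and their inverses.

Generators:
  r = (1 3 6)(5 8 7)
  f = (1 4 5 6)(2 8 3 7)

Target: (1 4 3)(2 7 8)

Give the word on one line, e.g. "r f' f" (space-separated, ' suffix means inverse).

  after f': (1 6 5 4)(2 7 3 8)
  after r': (1 3 5 4 6 7)(2 8)
  after f': (1 8 7 6 3 4 5)
  after r': (1 5 6)(3 4 7)
  after f': (1 4 3)(2 7 8)

f' r' f' r' f'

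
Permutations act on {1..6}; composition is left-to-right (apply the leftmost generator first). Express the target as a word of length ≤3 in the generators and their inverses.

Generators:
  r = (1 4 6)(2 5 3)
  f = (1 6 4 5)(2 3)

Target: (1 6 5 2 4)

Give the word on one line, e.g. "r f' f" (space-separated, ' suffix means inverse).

  after r: (1 4 6)(2 5 3)
  after f': (1 6 5 2 4)

r f'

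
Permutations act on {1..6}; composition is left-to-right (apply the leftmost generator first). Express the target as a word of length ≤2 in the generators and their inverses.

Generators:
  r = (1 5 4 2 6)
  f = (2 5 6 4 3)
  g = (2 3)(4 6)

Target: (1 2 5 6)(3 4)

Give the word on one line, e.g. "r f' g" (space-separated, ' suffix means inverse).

r f'

  after r: (1 5 4 2 6)
  after f': (1 2 5 6)(3 4)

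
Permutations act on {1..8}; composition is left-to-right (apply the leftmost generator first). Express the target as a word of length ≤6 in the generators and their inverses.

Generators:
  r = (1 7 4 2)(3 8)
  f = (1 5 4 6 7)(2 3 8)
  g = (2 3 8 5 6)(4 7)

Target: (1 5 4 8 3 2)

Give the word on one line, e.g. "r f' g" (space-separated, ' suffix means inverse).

f' g' f' r

  after f': (1 7 6 4 5)(2 8 3)
  after g': (1 4 8 2 3 6 7 5)
  after f': (1 5 7)(3 4)
  after r: (1 5 4 8 3 2)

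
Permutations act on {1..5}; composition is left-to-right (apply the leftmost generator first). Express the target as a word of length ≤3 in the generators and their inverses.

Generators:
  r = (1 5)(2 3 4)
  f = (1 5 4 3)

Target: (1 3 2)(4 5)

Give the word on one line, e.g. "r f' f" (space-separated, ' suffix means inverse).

  after r': (1 5)(2 4 3)
  after f': (2 5 3)
  after f': (1 3 2)(4 5)

r' f' f'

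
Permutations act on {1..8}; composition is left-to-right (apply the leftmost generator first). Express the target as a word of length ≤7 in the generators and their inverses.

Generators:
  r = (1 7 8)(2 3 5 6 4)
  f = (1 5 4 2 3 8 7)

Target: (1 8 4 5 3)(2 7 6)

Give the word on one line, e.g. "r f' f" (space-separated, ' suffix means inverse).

  after f': (1 7 8 3 2 4 5)
  after r: (1 8 5 7)(4 6)
  after f: (1 7 5)(2 3 8 4 6)
  after f: (2 8)(3 7 4 6)
  after r': (1 8 4 5 3)(2 7 6)

f' r f f r'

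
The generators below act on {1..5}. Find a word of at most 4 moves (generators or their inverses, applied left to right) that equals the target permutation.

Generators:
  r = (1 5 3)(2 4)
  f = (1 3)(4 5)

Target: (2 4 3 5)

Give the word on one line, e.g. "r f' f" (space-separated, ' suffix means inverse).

f r

  after f: (1 3)(4 5)
  after r: (2 4 3 5)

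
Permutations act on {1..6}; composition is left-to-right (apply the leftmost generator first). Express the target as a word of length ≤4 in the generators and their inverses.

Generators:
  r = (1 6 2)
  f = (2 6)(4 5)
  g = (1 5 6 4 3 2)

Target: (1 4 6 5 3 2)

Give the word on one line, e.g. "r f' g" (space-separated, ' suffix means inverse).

f' r g

  after f': (2 6)(4 5)
  after r: (1 6)(4 5)
  after g: (1 4 6 5 3 2)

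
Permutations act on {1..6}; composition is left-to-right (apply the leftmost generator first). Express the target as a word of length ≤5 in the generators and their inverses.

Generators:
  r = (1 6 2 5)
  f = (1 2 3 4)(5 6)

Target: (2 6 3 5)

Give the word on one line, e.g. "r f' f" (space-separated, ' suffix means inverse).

f' r' f

  after f': (1 4 3 2)(5 6)
  after r': (1 4 3 6 2 5)
  after f: (2 6 3 5)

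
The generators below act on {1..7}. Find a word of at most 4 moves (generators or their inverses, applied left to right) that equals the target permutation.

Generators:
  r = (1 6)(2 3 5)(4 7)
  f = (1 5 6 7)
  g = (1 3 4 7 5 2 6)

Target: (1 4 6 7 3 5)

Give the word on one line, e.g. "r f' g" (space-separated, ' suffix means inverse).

r' f g'

  after r': (1 6)(2 5 3)(4 7)
  after f: (1 7 4)(2 6 5 3)
  after g': (1 4 6 7 3 5)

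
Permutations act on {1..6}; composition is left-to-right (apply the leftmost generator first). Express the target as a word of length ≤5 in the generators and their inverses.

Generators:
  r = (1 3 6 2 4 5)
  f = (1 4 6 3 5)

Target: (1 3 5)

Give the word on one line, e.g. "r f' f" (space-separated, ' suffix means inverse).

f r f r

  after f: (1 4 6 3 5)
  after r: (1 5 3)(2 4)
  after f: (2 6 3 4)
  after r: (1 3 5)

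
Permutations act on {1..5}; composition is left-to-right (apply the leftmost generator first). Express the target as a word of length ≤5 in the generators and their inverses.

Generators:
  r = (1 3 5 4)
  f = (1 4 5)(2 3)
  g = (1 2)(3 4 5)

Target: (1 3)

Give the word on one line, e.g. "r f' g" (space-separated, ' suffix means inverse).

  after g: (1 2)(3 4 5)
  after f': (1 3)(2 5)
  after r: (1 5 2 4)
  after f': (1 4 5 3 2)
  after g': (1 3)

g f' r f' g'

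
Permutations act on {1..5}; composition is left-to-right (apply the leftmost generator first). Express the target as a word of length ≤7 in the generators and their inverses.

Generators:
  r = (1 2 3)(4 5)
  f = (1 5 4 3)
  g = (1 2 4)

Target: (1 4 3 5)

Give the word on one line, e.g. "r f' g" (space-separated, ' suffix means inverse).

  after r: (1 2 3)(4 5)
  after r: (1 3 2)
  after g: (1 3 4)
  after r': (1 2)(3 5 4)
  after g: (1 4 3 5)

r r g r' g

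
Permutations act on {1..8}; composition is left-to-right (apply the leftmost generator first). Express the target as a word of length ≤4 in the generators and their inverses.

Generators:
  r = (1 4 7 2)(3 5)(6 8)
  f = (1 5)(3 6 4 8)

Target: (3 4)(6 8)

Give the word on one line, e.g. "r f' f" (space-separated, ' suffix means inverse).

f f

  after f: (1 5)(3 6 4 8)
  after f: (3 4)(6 8)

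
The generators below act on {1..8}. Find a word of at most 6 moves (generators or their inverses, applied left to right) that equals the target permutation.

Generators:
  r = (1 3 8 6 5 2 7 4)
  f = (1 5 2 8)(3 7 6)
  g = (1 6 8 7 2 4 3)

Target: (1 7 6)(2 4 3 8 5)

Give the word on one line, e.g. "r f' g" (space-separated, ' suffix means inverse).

f g f' r' r'

  after f: (1 5 2 8)(3 7 6)
  after g: (1 5 4 3 2 7 8 6)
  after f': (2 3 5 4 6 8 7)
  after r': (1 4 8 2)(3 6)(5 7)
  after r': (1 7 6)(2 4 3 8 5)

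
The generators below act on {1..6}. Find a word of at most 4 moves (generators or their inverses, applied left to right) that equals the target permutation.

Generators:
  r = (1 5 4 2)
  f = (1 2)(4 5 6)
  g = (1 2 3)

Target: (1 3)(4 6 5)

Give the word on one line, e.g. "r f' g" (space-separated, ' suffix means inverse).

g' f'

  after g': (1 3 2)
  after f': (1 3)(4 6 5)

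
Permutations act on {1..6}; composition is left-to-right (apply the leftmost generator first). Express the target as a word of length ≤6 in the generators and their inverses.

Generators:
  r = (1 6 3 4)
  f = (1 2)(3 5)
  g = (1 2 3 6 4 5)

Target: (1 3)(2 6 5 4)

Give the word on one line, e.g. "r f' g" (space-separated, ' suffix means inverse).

r g' r' f g'

  after r: (1 6 3 4)
  after g': (1 3 6 2)(4 5)
  after r': (1 6 2 4 5 3)
  after f: (1 6)(2 4 3)
  after g': (1 3)(2 6 5 4)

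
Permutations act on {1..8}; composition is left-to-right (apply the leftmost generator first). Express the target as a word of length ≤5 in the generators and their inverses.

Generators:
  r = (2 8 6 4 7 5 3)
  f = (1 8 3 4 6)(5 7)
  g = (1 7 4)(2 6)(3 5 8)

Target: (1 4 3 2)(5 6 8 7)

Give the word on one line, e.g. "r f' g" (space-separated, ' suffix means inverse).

f' r g f' f'

  after f': (1 6 4 3 8)(5 7)
  after r: (1 4 2 8)(3 6 7)
  after g: (2 3)(4 6)(5 8 7)
  after f': (1 6 3 2 8 5)
  after f': (1 4 3 2)(5 6 8 7)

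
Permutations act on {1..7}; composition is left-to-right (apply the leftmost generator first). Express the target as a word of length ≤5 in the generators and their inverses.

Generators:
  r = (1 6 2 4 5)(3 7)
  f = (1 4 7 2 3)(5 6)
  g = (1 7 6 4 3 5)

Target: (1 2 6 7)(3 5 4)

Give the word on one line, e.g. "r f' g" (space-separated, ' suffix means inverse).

r' r' f r f'

  after r': (1 5 4 2 6)(3 7)
  after r': (1 4 6 5 2)
  after f: (1 7 2 4 5 3)
  after r: (1 3 6 2 5 7 4)
  after f': (1 2 6 7)(3 5 4)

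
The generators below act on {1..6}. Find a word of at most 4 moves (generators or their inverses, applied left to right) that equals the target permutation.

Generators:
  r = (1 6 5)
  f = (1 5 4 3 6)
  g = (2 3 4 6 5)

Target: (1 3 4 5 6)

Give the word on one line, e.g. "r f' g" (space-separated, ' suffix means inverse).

r f'

  after r: (1 6 5)
  after f': (1 3 4 5 6)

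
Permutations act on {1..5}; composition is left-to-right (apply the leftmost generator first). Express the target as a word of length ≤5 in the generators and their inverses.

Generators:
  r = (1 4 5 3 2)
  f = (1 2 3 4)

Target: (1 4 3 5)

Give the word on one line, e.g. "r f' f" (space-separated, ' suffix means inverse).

f' f' r r f'

  after f': (1 4 3 2)
  after f': (1 3)(2 4)
  after r: (1 2 5 3 4)
  after r: (2 3 5)
  after f': (1 4 3 5)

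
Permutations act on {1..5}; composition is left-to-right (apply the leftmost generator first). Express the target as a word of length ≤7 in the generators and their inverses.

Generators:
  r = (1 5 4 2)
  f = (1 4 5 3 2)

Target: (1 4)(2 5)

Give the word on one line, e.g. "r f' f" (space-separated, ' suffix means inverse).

  after f': (1 2 3 5 4)
  after f': (1 3 4 2 5)
  after r: (1 3 2 4)
  after f': (1 5 4 2)
  after r: (1 4)(2 5)

f' f' r f' r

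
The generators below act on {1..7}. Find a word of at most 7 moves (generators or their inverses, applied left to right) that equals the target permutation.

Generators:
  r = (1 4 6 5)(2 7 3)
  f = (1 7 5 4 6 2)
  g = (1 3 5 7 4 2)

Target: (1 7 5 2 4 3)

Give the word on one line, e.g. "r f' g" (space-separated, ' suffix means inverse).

  after f: (1 7 5 4 6 2)
  after g': (1 5 7 3)(4 6)
  after r: (2 7)(3 4 5)
  after f': (1 2)(3 5)(4 7 6)
  after r: (1 7 5 2 4 3)

f g' r f' r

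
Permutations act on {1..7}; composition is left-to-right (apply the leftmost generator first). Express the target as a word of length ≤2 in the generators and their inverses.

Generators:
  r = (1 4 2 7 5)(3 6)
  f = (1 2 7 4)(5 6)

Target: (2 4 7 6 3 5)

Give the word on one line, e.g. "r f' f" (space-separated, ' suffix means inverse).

  after r: (1 4 2 7 5)(3 6)
  after f: (2 4 7 6 3 5)

r f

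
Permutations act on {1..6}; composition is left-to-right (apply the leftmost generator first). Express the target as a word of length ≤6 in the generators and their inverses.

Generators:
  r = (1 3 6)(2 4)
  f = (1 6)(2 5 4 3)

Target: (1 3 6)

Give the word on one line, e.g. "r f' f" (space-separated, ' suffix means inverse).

  after r: (1 3 6)(2 4)
  after r: (1 6 3)
  after r: (2 4)
  after r: (1 3 6)

r r r r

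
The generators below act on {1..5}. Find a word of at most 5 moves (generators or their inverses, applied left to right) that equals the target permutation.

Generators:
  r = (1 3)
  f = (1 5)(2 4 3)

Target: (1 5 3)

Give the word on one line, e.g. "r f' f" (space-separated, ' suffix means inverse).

  after f': (1 5)(2 3 4)
  after f': (2 4 3)
  after f': (1 5)
  after r: (1 5 3)

f' f' f' r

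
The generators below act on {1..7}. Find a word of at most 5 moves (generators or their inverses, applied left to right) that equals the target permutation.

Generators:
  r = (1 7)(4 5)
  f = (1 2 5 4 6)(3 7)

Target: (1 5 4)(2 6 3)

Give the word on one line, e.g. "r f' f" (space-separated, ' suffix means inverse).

  after f: (1 2 5 4 6)(3 7)
  after r: (1 2 4 6 7 3)
  after f: (1 5 4)(2 6 3)

f r f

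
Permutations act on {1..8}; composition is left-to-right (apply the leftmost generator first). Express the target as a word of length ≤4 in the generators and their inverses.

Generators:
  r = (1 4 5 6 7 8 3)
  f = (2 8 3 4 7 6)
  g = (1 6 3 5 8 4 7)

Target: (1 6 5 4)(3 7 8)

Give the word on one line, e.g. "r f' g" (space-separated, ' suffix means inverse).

f f g' f

  after f: (2 8 3 4 7 6)
  after f: (2 3 7)(4 6 8)
  after g': (1 7 2 6 5 3 4)
  after f: (1 6 5 4)(3 7 8)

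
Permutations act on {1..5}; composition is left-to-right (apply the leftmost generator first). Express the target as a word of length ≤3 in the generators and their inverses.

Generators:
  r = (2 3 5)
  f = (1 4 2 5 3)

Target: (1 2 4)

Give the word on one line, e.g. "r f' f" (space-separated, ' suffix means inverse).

f' r'

  after f': (1 3 5 2 4)
  after r': (1 2 4)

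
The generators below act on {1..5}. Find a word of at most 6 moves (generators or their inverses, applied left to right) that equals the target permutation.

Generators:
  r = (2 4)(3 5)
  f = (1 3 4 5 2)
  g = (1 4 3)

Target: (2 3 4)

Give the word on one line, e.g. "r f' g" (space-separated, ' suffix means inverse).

  after r': (2 4)(3 5)
  after f': (1 2 3 4 5)
  after r': (1 4 3 2 5)
  after g': (2 5 3)
  after r': (2 3 4)

r' f' r' g' r'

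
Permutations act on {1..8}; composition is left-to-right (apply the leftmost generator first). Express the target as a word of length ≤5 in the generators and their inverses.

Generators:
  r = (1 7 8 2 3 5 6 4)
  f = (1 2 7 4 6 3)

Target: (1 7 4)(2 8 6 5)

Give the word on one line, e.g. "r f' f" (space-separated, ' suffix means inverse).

f r f' f' f'

  after f: (1 2 7 4 6 3)
  after r: (1 3 7)(2 8)(5 6)
  after f': (1 6 5 4 7 3 2 8)
  after f': (1 4 2 8 3)(5 7 6)
  after f': (1 7 4)(2 8 6 5)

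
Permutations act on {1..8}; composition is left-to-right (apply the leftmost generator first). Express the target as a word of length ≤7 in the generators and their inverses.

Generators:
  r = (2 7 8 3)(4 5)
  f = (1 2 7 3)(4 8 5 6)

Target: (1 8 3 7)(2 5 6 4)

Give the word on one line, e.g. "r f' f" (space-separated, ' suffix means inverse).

r r f r' r'

  after r: (2 7 8 3)(4 5)
  after r: (2 8)(3 7)
  after f: (1 2 5 6 4 8 7)
  after r': (1 3 8 2 4 7)(5 6)
  after r': (1 8 3 7)(2 5 6 4)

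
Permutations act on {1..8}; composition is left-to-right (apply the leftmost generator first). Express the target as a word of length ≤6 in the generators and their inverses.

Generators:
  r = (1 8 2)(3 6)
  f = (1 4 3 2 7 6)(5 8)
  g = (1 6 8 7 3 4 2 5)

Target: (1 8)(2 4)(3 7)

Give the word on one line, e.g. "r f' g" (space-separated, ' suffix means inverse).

  after f: (1 4 3 2 7 6)(5 8)
  after g: (1 2 3 5 7 8)
  after r: (2 6 3 5 7)
  after g': (1 5 8 6 7 4 3 2)
  after f: (1 8)(2 4)(3 7)

f g r g' f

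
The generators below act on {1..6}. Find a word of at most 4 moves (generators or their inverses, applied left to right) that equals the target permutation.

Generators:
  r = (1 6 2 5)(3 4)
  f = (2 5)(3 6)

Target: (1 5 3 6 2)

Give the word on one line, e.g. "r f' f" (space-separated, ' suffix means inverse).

r r f'

  after r: (1 6 2 5)(3 4)
  after r: (1 2)(5 6)
  after f': (1 5 3 6 2)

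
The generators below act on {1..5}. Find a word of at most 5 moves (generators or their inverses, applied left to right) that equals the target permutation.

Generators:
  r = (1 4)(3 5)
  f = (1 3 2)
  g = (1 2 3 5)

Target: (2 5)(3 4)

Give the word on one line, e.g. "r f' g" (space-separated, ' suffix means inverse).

  after f': (1 2 3)
  after r': (1 2 5 3 4)
  after f: (2 5)(3 4)

f' r' f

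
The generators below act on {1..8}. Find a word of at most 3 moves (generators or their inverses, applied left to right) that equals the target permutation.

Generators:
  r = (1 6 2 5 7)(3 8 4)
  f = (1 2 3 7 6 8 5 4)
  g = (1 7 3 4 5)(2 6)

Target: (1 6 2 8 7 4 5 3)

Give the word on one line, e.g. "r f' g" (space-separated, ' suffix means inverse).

  after r': (1 7 5 2 6)(3 4 8)
  after f: (1 6 2 8 7 4 5 3)

r' f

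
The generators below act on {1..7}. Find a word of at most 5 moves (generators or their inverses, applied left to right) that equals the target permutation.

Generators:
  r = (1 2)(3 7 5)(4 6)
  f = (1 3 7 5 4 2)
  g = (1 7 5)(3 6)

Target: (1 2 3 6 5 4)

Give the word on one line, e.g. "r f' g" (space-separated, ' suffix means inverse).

f' g f' g f

  after f': (1 2 4 5 7 3)
  after g: (1 2 4)(3 7 6)
  after f': (1 4 2 5 7 6)
  after g: (1 4 2)(3 6 7)
  after f: (1 2 3 6 5 4)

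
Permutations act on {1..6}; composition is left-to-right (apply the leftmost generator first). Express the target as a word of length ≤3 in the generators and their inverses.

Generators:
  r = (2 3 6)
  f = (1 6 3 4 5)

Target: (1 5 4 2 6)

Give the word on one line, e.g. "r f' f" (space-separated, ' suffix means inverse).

f' r'

  after f': (1 5 4 3 6)
  after r': (1 5 4 2 6)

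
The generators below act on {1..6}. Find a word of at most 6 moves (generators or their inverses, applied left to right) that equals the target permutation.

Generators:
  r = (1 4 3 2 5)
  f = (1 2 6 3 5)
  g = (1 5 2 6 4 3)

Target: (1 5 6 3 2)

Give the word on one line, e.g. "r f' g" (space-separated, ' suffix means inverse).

g' r' r' g

  after g': (1 3 4 6 2 5)
  after r': (1 4 6 3)
  after r': (2 3 5)(4 6)
  after g: (1 5 6 3 2)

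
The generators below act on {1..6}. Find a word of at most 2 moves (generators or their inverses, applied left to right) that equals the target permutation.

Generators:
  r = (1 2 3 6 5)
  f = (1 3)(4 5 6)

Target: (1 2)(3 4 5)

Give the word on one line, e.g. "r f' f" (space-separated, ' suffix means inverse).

r f

  after r: (1 2 3 6 5)
  after f: (1 2)(3 4 5)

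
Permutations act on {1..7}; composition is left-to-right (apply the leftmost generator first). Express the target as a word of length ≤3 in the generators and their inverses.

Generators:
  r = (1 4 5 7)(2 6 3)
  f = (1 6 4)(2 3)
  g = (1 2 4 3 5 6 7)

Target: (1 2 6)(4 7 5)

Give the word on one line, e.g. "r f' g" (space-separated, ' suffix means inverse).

f r'

  after f: (1 6 4)(2 3)
  after r': (1 2 6)(4 7 5)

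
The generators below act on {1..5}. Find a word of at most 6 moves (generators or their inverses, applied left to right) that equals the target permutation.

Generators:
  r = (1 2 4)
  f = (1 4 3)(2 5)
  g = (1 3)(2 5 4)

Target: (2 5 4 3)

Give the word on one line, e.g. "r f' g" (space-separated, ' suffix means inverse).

f' g' f' f' f'

  after f': (1 3 4)(2 5)
  after g': (3 5 4)
  after f': (1 3 2 5)
  after f': (1 4)(3 5)
  after f': (2 5 4 3)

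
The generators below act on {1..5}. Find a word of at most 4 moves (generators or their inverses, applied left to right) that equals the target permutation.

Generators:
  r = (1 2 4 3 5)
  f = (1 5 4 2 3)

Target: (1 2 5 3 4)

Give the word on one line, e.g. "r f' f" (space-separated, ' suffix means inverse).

f' f'

  after f': (1 3 2 4 5)
  after f': (1 2 5 3 4)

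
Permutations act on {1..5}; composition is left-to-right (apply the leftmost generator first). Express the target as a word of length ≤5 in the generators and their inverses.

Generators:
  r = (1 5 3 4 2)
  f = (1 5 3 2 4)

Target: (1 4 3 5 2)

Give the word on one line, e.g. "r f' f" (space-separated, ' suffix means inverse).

  after f: (1 5 3 2 4)
  after r': (2 3 4)
  after r': (1 2 5)
  after r': (1 4 3 5 2)

f r' r' r'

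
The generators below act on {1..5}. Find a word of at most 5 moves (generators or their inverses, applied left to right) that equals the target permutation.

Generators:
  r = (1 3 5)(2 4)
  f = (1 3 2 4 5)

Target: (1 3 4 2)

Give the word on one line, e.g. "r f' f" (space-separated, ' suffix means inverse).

  after f': (1 5 4 2 3)
  after r': (1 3 5 2)
  after f': (2 5 3 4)
  after r': (1 5)(2 3)
  after r': (1 3 4 2)

f' r' f' r' r'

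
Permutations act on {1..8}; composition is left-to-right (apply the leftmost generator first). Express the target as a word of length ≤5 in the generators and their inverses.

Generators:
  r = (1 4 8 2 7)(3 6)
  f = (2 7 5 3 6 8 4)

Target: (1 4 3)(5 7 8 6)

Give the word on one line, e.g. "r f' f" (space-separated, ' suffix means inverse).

  after f': (2 4 8 6 3 5 7)
  after f': (2 8 3 7 4 6 5)
  after r: (1 4 3)(5 7 8 6)

f' f' r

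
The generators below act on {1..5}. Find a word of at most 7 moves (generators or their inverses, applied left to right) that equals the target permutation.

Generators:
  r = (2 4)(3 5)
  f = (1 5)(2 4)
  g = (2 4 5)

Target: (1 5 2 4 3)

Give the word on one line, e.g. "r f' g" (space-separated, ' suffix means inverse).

f' r' f g' r

  after f': (1 5)(2 4)
  after r': (1 3 5)
  after f: (1 3)(2 4)
  after g': (1 3)(4 5)
  after r: (1 5 2 4 3)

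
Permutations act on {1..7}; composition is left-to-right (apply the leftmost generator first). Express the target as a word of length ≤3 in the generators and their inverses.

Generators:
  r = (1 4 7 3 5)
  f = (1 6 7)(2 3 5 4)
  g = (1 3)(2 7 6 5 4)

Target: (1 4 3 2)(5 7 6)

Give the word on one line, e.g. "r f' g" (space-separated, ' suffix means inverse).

  after f': (1 7 6)(2 4 5 3)
  after r': (1 4 3 2)(5 7 6)

f' r'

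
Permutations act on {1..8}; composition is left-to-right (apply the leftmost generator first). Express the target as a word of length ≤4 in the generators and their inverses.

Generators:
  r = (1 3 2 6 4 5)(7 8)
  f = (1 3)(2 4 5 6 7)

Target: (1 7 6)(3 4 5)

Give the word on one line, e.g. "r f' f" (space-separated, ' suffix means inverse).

f' r r f

  after f': (1 3)(2 7 6 5 4)
  after r: (1 2 8 7 4 6)
  after r: (1 6 3 2 7 5)
  after f: (1 7 6)(3 4 5)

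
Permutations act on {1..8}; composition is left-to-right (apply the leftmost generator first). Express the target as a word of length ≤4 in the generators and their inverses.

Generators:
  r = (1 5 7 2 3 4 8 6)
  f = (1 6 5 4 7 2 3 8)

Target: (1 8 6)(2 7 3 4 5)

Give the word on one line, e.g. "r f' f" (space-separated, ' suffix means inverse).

  after r: (1 5 7 2 3 4 8 6)
  after r: (1 7 3 8)(2 4 6 5)
  after f': (1 4)(2 5 7)
  after r: (1 8 6)(2 7 3 4 5)

r r f' r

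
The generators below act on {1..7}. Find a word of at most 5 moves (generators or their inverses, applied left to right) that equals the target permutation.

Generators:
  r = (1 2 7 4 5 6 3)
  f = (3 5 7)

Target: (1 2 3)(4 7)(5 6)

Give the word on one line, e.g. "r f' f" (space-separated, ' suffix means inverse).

  after r: (1 2 7 4 5 6 3)
  after f': (1 2 5 6 7 4 3)
  after f': (1 2 3)(4 7)(5 6)

r f' f'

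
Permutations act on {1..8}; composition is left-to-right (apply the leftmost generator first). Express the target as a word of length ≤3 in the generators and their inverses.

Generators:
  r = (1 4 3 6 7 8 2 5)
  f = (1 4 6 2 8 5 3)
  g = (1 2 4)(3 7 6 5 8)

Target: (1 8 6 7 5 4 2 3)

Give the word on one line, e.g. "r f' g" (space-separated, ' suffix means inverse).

r' g

  after r': (1 5 2 8 7 6 3 4)
  after g: (1 8 6 7 5 4 2 3)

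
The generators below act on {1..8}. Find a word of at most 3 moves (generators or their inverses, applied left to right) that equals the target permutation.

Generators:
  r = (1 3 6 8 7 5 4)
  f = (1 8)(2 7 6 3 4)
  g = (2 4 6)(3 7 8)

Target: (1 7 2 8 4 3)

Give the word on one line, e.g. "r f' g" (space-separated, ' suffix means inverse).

g' f g'

  after g': (2 6 4)(3 8 7)
  after f: (1 8 6 2 3)(4 7)
  after g': (1 7 2 8 4 3)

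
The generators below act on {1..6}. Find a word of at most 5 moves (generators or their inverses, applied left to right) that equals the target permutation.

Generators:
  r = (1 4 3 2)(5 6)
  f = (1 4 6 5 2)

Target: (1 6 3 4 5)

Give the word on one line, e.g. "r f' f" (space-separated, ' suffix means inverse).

f' r f' f' f'

  after f': (1 2 5 6 4)
  after r: (2 6 3)
  after f': (1 2 4)(3 5 6)
  after f': (1 5 4 2)(3 6)
  after f': (1 6 3 4 5)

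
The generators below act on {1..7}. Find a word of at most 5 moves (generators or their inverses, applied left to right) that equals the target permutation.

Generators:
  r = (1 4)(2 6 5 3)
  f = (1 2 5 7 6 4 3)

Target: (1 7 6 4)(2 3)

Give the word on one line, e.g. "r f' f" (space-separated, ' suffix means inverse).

  after r: (1 4)(2 6 5 3)
  after f': (1 6 2 7 5 4 3)
  after f': (1 7 2 5 6)
  after r: (1 7 6 4)(2 3)

r f' f' r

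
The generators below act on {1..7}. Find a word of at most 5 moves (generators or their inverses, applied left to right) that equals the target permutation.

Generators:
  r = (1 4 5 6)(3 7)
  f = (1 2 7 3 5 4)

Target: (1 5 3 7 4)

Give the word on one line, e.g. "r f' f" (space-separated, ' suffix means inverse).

r' f r r f'

  after r': (1 6 5 4)(3 7)
  after f: (1 6 4 2 7 5)
  after r: (2 3 7 6 5 4)
  after r: (1 4 2 7)
  after f': (1 5 3 7 4)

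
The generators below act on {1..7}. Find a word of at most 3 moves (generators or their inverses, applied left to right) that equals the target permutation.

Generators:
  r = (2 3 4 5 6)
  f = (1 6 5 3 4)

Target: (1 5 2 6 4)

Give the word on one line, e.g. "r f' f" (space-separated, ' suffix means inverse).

f r'

  after f: (1 6 5 3 4)
  after r': (1 5 2 6 4)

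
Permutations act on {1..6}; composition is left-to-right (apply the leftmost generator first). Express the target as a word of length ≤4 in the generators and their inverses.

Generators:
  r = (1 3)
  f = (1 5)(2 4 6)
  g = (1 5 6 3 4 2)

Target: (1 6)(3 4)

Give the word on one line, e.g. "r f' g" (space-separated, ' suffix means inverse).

f g

  after f: (1 5)(2 4 6)
  after g: (1 6)(3 4)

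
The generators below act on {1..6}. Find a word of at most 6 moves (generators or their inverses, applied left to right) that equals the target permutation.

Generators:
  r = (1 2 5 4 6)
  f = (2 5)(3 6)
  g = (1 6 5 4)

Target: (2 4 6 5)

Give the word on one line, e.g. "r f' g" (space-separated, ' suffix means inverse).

r g' r' f f

  after r: (1 2 5 4 6)
  after g': (1 2 6 4)
  after r': (2 4 6 5)
  after f: (2 4 3 6)
  after f: (2 4 6 5)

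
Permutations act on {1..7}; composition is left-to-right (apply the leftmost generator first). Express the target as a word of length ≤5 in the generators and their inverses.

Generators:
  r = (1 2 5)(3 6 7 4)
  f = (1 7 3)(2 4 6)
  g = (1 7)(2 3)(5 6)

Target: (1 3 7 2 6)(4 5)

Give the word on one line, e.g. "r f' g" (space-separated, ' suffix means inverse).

r' g r'

  after r': (1 5 2)(3 4 7 6)
  after g: (1 6 2 7 5 3 4)
  after r': (1 3 7 2 6)(4 5)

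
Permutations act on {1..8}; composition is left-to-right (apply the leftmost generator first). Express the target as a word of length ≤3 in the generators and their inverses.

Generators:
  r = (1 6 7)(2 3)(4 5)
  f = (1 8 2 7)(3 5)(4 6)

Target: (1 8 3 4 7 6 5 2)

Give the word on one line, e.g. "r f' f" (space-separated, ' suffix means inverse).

  after f: (1 8 2 7)(3 5)(4 6)
  after r: (1 8 3 4 7 6 5 2)

f r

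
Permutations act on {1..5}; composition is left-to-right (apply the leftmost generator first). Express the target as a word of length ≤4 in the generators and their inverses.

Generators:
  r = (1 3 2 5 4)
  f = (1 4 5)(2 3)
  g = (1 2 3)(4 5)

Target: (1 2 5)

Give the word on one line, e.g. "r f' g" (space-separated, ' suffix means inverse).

  after g': (1 3 2)(4 5)
  after f': (1 2 5)

g' f'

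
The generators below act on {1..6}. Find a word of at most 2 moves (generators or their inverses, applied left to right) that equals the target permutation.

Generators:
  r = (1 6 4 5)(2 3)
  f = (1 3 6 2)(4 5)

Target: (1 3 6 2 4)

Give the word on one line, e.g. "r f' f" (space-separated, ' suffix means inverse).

f' r

  after f': (1 2 6 3)(4 5)
  after r: (1 3 6 2 4)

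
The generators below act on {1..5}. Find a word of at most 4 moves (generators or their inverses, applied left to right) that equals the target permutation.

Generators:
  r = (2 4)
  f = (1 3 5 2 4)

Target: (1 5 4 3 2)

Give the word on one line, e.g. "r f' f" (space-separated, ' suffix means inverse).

f' f' f'

  after f': (1 4 2 5 3)
  after f': (1 2 3 4 5)
  after f': (1 5 4 3 2)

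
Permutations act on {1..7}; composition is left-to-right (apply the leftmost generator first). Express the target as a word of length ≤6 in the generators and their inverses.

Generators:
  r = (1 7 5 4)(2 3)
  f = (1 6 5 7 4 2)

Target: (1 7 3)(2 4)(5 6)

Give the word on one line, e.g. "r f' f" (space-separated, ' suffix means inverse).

  after f: (1 6 5 7 4 2)
  after r: (1 6 4 3 2 7)
  after f': (2 5 6 7)(3 4)
  after r: (1 7 3)(2 4)(5 6)

f r f' r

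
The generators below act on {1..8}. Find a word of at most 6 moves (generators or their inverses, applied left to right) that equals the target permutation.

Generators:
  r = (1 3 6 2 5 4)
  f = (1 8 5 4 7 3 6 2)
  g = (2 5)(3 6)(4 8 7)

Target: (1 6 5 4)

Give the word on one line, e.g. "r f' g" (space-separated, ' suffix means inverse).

  after r: (1 3 6 2 5 4)
  after g': (1 6 5 7 8 4)
  after g': (1 3 6 2 5 8 7 4)
  after g': (1 6 5 4)

r g' g' g'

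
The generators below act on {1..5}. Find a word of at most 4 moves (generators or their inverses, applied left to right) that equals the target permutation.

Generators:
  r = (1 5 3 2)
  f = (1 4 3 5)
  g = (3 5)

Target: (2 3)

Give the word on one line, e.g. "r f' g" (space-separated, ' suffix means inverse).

  after r': (1 2 3 5)
  after g': (1 2 5)
  after r: (2 3)

r' g' r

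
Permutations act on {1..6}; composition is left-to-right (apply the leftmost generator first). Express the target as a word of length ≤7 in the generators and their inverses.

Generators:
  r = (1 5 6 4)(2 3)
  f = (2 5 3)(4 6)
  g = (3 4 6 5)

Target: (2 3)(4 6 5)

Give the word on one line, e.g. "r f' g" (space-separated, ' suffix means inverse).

f f f f g

  after f: (2 5 3)(4 6)
  after f: (2 3 5)
  after f: (4 6)
  after f: (2 5 3)
  after g: (2 3)(4 6 5)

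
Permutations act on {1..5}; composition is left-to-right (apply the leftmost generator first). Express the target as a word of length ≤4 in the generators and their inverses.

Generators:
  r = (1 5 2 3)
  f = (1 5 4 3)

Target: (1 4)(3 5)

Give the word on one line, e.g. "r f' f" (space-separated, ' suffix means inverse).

  after f: (1 5 4 3)
  after f: (1 4)(3 5)

f f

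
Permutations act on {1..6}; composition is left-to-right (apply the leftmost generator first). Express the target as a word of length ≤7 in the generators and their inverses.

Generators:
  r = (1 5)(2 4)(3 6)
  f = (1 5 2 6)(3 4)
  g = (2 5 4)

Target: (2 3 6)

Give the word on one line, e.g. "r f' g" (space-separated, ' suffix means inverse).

f' g f r r

  after f': (1 6 2 5)(3 4)
  after g: (1 6 5)(2 4 3)
  after f: (2 3 6)
  after r: (1 5)(2 6 4)
  after r: (2 3 6)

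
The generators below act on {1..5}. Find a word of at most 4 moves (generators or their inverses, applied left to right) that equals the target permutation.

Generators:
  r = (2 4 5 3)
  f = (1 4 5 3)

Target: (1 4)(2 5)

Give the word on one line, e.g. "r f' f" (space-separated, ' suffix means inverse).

r f' f' r'

  after r: (2 4 5 3)
  after f': (1 3 2)
  after f': (1 5 4)(2 3)
  after r': (1 4)(2 5)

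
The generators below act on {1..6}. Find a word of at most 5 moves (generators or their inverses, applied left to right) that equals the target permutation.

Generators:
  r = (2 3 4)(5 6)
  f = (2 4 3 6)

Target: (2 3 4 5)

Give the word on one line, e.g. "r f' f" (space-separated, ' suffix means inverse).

  after r: (2 3 4)(5 6)
  after f': (2 4 6 5 3)
  after r': (2 3 4 5)

r f' r'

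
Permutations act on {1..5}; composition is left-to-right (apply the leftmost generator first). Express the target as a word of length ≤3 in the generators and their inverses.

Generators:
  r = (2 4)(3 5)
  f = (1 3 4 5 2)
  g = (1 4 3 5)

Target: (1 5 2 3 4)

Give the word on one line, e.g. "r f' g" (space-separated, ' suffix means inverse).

r f r'

  after r: (2 4)(3 5)
  after f: (1 3 2 5 4)
  after r': (1 5 2 3 4)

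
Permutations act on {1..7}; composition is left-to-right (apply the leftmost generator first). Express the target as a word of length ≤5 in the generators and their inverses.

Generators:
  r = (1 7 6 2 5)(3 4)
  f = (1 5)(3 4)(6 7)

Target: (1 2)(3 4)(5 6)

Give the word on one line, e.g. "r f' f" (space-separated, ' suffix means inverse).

  after f: (1 5)(3 4)(6 7)
  after r: (2 5 7)
  after r: (1 7 5 6 2)(3 4)
  after f': (1 6 2 5 7)
  after r: (1 2)(3 4)(5 6)

f r r f' r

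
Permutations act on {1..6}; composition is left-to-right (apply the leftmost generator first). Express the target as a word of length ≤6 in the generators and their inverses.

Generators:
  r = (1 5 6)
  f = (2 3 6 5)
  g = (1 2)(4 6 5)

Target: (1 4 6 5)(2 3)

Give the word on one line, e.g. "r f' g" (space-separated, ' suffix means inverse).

  after f: (2 3 6 5)
  after r': (1 6)(2 3 5)
  after r': (1 5 2 3)
  after g: (1 4 6 5)(2 3)

f r' r' g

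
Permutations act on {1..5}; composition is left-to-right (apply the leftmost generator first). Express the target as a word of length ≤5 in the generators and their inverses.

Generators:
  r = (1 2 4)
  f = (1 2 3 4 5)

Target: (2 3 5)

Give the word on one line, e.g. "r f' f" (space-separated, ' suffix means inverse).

  after r: (1 2 4)
  after r: (1 4 2)
  after f': (1 3 2 5 4)
  after f': (1 2 4 5 3)
  after f': (2 3 5)

r r f' f' f'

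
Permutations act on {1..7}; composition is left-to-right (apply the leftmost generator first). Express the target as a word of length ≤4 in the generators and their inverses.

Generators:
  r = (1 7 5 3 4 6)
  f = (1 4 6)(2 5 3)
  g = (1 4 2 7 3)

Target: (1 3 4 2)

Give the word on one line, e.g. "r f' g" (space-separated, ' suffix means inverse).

r f' g

  after r: (1 7 5 3 4 6)
  after f': (1 7 2 3)
  after g: (1 3 4 2)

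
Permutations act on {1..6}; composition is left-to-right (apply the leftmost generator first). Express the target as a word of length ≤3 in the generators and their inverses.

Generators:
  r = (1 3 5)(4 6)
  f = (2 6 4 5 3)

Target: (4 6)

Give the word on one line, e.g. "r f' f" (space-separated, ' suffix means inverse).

  after r: (1 3 5)(4 6)
  after r: (1 5 3)
  after r: (4 6)

r r r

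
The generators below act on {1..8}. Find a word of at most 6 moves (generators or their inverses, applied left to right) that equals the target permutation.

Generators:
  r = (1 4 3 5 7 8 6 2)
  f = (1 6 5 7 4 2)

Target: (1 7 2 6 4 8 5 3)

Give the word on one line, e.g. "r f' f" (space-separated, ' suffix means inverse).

r f' r f' r'

  after r: (1 4 3 5 7 8 6 2)
  after f': (1 7 8)(3 6 4)
  after r: (1 8 4 5 7 6 3 2)
  after f': (1 8 7)(3 4 6)
  after r': (1 7 2 6 4 8 5 3)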